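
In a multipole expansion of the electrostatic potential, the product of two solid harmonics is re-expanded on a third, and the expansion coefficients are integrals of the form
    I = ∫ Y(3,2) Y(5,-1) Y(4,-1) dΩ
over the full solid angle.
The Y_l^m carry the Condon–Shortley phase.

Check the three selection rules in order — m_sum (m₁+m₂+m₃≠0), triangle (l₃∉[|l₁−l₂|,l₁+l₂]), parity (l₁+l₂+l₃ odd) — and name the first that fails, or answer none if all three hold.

azimuthal sum: 2 − 1 − 1 = 0  ✓
2 ≤ 4 ≤ 8 (triangle on l)  ✓
L = 3 + 5 + 4 = 12 (even)  ✓

none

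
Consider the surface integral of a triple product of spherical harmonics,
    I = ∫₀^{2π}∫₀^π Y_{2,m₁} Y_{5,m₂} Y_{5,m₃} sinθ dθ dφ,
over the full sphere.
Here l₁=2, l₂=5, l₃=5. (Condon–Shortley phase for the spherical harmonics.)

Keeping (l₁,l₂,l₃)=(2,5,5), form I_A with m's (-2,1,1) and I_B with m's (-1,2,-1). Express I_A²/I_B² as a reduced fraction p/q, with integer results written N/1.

Shared (l₁,l₂,l₃)=(2,5,5): N and (l;000)² cancel in I_A²/I_B².
A: Δ = 2!·2!·8!/13! = 1/38610; Racah Σ t=2..2: t=2:+1/2304 = 1/2304; ⇒ 3j(2 5 5; -2 1 1)² = 5/143, sgn +1
B: Δ = 2!·2!·8!/13! = 1/38610; Racah Σ t=1..2: t=1:−1/2880 t=2:+1/1440 = 1/2880; ⇒ 3j(2 5 5; -1 2 -1)² = 7/715, sgn +1
I_A²/I_B² = (5/143)/(7/715) = 25/7

25/7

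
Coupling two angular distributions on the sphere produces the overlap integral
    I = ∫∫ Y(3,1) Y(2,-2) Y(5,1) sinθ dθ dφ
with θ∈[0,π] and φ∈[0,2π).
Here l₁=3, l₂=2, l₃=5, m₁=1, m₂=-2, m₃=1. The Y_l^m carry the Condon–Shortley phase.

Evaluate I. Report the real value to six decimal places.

Rules hold: Σm=0, L=10 even, 1≤5≤5.
N = 7·5·11 = 385
Δ = 0!·6!·4!/11! = 1/2310
Racah Σ t=0..0: t=0:+1/144 = 1/144
⇒ 3j(3 2 5; 0 0 0)² = 10/231, sgn -1
Racah Σ t=0..0: t=0:+1/1152 = 1/1152
⇒ 3j(3 2 5; 1 -2 1)² = 1/154, sgn +1
4πI² = N·(3j₀)²·(3jₘ)² = 25/231
I = -1·√(0.108225/4π) = -0.09280237

-0.092802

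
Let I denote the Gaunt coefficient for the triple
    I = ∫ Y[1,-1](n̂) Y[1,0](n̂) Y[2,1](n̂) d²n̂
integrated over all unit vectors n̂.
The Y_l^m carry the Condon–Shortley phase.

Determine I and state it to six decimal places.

-0.218510

Rules hold: Σm=0, L=4 even, 0≤2≤2.
N = 3·3·5 = 45
Δ = 0!·2!·2!/5! = 1/30
Racah Σ t=0..0: t=0:+1/1 = 1/1
⇒ 3j(1 1 2; 0 0 0)² = 2/15, sgn +1
Racah Σ t=0..0: t=0:+1/2 = 1/2
⇒ 3j(1 1 2; -1 0 1)² = 1/10, sgn -1
4πI² = N·(3j₀)²·(3jₘ)² = 3/5
I = -1·√(0.6/4π) = -0.21850969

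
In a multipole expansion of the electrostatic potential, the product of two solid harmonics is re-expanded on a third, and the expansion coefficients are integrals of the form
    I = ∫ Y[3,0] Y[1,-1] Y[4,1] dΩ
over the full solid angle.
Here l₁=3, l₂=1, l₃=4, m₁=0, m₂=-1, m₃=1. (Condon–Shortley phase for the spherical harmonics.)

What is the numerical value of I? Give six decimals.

-0.194664

m-sum 0 ✓  L=8 even ✓  2≤4≤4 ✓
Π(2lᵢ+1) = 7×3×9 = 189
triangle coeff Δ(3,1,4) = 1/252
Σ_t [0,0]: t=0:+1/36 = 1/36
(3j)²=4/63 [(3 1 4; 0 0 0)], sign=+1
Σ_t [0,0]: t=0:+1/72 = 1/72
(3j)²=5/126 [(3 1 4; 0 -1 1)], sign=-1
⇒ 4πI² = 10/21
I = (-1)√(10/21/(4π)) = -0.19466390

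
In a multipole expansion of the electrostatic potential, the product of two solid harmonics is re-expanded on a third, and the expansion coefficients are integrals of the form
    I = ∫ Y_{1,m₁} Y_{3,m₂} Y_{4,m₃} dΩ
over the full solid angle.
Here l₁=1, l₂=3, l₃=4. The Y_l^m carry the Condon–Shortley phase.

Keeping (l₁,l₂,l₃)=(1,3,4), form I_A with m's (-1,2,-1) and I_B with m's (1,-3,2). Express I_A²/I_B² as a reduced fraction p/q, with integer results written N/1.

3/1

Same 1,3,4: normalisation and zero-m 3j drop out of the ratio.
A: Δ: 0! 2! 6! / 9! → 1/252; sum: t=0:+1/240 = 1/240; 3j²(1 3 4; -1 2 -1) = Δ·Π!·Σ² = 1/84  (sign -1)
B: Δ: 0! 2! 6! / 9! → 1/252; sum: t=0:+1/1440 = 1/1440; 3j²(1 3 4; 1 -3 2) = Δ·Π!·Σ² = 1/252  (sign +1)
I_A²/I_B² = (1/84)/(1/252) = 3/1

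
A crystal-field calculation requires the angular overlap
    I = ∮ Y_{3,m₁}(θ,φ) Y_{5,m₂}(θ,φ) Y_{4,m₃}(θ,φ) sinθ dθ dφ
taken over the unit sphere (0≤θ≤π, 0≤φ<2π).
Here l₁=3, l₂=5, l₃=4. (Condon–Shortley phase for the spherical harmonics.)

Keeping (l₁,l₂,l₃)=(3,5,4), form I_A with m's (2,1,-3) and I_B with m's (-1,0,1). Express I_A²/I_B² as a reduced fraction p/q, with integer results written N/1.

Shared (l₁,l₂,l₃)=(3,5,4): N and (l;000)² cancel in I_A²/I_B².
A: Δ = 4!·2!·6!/13! = 1/180180; Racah Σ t=0..1: t=0:+1/17280 t=1:−1/1440 = -11/17280; ⇒ 3j(3 5 4; 2 1 -3)² = 11/468, sgn +1
B: Δ = 4!·2!·6!/13! = 1/180180; Racah Σ t=2..4: t=2:+1/288 t=3:−1/288 t=4:+1/5760 = 1/5760; ⇒ 3j(3 5 4; -1 0 1)² = 1/12012, sgn -1
I_A²/I_B² = (11/468)/(1/12012) = 847/3

847/3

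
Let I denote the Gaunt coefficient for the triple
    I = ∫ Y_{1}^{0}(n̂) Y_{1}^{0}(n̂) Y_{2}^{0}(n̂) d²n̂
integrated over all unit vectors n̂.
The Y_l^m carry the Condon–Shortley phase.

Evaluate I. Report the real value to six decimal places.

Rules hold: Σm=0, L=4 even, 0≤2≤2.
N = 3·3·5 = 45
Δ = 0!·2!·2!/5! = 1/30
Racah Σ t=0..0: t=0:+1/1 = 1/1
⇒ 3j(1 1 2; 0 0 0)² = 2/15, sgn +1
(m-triple is (0,0,0) — same symbol as above.)
4πI² = N·(3j₀)²·(3jₘ)² = 4/5
I = +1·√(0.8/4π) = 0.25231325

0.252313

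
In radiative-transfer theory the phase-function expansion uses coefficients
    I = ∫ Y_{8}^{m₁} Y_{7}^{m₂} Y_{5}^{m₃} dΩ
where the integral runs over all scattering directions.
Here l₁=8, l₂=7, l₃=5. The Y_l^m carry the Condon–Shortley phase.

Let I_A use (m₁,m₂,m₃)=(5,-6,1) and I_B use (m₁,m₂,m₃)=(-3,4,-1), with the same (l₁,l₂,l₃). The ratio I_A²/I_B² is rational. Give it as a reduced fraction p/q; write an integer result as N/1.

l's match ⇒ only the (l;m) 3-j factors differ between A and B.
A: triangle coeff Δ(8,7,5) = 1/814773960; Σ_t [0,1]: t=0:+1/783820800 t=1:−1/418037760 = -1/895795200; (3j)²=143/23256 [(8 7 5; 5 -6 1)], sign=-1
B: triangle coeff Δ(8,7,5) = 1/814773960; Σ_t [7,10]: t=7:−1/34836480 t=8:+1/17418240 t=9:−1/69672960 t=10:+1/2612736000 = 11/746496000; (3j)²=1331/251940 [(8 7 5; -3 4 -1)], sign=+1
I_A²/I_B² = (143/23256)/(1331/251940) = 845/726

845/726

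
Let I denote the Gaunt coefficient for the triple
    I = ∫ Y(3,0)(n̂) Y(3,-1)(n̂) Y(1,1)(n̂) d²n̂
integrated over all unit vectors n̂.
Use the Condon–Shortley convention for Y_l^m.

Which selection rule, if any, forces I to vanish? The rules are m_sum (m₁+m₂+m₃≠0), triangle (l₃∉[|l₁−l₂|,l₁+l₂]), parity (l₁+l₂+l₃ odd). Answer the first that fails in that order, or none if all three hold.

parity

m₁+m₂+m₃ = 0 − 1 + 1 = 0  ✓
triangle: |3−3|=0 ≤ l₃=1 ≤ 3+3=6  ✓
parity: l₁+l₂+l₃ = 7 is odd  ✗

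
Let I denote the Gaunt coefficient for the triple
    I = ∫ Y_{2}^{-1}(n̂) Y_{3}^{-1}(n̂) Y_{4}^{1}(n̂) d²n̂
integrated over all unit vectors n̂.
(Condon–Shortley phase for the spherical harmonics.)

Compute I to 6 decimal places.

0.000000

m-sum = -1 − 1 + 1 = -1 ≠ 0 ⇒ I = 0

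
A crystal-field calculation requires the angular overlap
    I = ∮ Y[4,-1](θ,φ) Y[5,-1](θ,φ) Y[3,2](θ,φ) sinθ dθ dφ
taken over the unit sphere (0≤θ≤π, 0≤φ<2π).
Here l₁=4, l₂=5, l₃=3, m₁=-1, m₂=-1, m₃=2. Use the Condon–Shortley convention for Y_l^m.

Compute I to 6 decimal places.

0.138239

m-sum 0 ✓  L=12 even ✓  1≤3≤9 ✓
Π(2lᵢ+1) = 9×11×7 = 693
triangle coeff Δ(4,5,3) = 1/180180
Σ_t [2,4]: t=2:+1/576 t=3:−1/144 t=4:+1/576 = -1/288
(3j)²=20/1001 [(4 5 3; 0 0 0)], sign=+1
Σ_t [3,4]: t=3:−1/432 t=4:+1/1152 = -5/3456
(3j)²=625/36036 [(4 5 3; -1 -1 2)], sign=+1
⇒ 4πI² = 3125/13013
I = (+1)√(3125/13013/(4π)) = 0.13823925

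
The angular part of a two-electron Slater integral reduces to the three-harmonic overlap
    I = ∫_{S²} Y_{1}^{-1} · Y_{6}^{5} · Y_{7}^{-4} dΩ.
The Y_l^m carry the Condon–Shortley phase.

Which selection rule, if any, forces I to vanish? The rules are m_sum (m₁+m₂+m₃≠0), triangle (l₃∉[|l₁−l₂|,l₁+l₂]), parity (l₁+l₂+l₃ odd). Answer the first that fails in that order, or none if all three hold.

none

azimuthal sum: -1 + 5 − 4 = 0  ✓
5 ≤ 7 ≤ 7 (triangle on l)  ✓
L = 1 + 6 + 7 = 14 (even)  ✓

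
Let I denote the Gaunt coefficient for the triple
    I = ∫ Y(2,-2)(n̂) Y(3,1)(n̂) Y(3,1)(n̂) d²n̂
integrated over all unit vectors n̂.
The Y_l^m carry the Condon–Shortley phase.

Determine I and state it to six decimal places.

0.206013

m-sum 0 ✓  L=8 even ✓  1≤3≤5 ✓
Π(2lᵢ+1) = 5×7×7 = 245
triangle coeff Δ(2,3,3) = 1/3780
Σ_t [0,2]: t=0:+1/24 t=1:−1/4 t=2:+1/24 = -1/6
(3j)²=4/105 [(2 3 3; 0 0 0)], sign=+1
Σ_t [2,2]: t=2:+1/16 = 1/16
(3j)²=2/35 [(2 3 3; -2 1 1)], sign=+1
⇒ 4πI² = 8/15
I = (+1)√(8/15/(4π)) = 0.20601291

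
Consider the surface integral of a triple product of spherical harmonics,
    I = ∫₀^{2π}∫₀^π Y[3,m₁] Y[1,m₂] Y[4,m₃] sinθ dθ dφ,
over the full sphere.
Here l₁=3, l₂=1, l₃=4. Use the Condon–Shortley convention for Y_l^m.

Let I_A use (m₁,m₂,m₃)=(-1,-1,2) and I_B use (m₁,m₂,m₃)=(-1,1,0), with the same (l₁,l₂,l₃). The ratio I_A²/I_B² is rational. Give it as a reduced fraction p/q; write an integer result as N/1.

5/2

Shared (l₁,l₂,l₃)=(3,1,4): N and (l;000)² cancel in I_A²/I_B².
A: Δ = 0!·6!·2!/9! = 1/252; Racah Σ t=0..0: t=0:+1/96 = 1/96; ⇒ 3j(3 1 4; -1 -1 2)² = 5/84, sgn +1
B: Δ = 0!·6!·2!/9! = 1/252; Racah Σ t=0..0: t=0:+1/96 = 1/96; ⇒ 3j(3 1 4; -1 1 0)² = 1/42, sgn +1
I_A²/I_B² = (5/84)/(1/42) = 5/2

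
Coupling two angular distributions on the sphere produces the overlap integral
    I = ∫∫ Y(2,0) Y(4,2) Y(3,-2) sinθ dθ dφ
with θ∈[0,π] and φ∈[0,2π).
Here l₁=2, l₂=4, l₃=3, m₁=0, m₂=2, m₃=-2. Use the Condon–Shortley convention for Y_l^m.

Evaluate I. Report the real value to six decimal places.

Σlᵢ=9 odd — θ-integrand is odd under cosθ→−cosθ; I=0

0.000000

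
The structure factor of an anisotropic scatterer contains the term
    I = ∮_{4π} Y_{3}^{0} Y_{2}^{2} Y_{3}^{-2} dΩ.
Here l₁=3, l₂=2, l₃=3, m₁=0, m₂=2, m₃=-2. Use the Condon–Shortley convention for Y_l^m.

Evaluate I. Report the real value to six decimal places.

-0.188063

m-sum 0 ✓  L=8 even ✓  1≤3≤5 ✓
Π(2lᵢ+1) = 7×5×7 = 245
triangle coeff Δ(3,2,3) = 1/3780
Σ_t [0,2]: t=0:+1/24 t=1:−1/4 t=2:+1/24 = -1/6
(3j)²=4/105 [(3 2 3; 0 0 0)], sign=+1
Σ_t [2,2]: t=2:+1/24 = 1/24
(3j)²=1/21 [(3 2 3; 0 2 -2)], sign=-1
⇒ 4πI² = 4/9
I = (-1)√(4/9/(4π)) = -0.18806319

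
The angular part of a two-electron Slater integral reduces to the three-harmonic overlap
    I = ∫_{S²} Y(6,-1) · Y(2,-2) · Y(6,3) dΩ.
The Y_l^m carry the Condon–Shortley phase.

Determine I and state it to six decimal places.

Rules hold: Σm=0, L=14 even, 4≤6≤8.
N = 13·5·13 = 845
Δ = 2!·10!·2!/15! = 1/90090
Racah Σ t=0..2: t=0:+1/69120 t=1:−1/14400 t=2:+1/69120 = -7/172800
⇒ 3j(6 2 6; 0 0 0)² = 14/715, sgn -1
Racah Σ t=0..0: t=0:+1/120960 = 1/120960
⇒ 3j(6 2 6; -1 -2 3)² = 24/1001, sgn -1
4πI² = N·(3j₀)²·(3jₘ)² = 48/121
I = +1·√(0.396694/4π) = 0.17767364

0.177674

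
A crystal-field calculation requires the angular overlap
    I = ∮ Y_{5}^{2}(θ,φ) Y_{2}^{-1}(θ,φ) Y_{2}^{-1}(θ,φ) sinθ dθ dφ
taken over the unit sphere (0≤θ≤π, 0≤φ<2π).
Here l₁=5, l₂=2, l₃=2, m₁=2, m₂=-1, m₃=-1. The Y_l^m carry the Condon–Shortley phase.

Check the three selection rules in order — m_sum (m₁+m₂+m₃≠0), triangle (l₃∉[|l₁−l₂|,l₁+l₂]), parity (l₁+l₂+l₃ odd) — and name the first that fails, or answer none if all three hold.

Σmᵢ = 0  ✓
l₃∈[|l₁−l₂|,l₁+l₂]=[3,7], have l₃=2  ✗
Σlᵢ = 9 ⇒ odd

triangle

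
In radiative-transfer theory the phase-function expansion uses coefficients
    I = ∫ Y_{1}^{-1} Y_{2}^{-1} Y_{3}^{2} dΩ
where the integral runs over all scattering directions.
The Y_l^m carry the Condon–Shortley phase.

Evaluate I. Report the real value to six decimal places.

Rules hold: Σm=0, L=6 even, 1≤3≤3.
N = 3·5·7 = 105
Δ = 0!·2!·4!/7! = 1/105
Racah Σ t=0..0: t=0:+1/4 = 1/4
⇒ 3j(1 2 3; 0 0 0)² = 3/35, sgn -1
Racah Σ t=0..0: t=0:+1/12 = 1/12
⇒ 3j(1 2 3; -1 -1 2)² = 2/21, sgn -1
4πI² = N·(3j₀)²·(3jₘ)² = 6/7
I = +1·√(0.857143/4π) = 0.26116903

0.261169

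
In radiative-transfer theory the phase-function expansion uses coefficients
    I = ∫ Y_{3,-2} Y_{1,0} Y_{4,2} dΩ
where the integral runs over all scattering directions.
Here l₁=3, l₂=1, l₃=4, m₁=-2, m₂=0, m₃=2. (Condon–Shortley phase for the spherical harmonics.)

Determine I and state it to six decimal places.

0.213244

Rules hold: Σm=0, L=8 even, 2≤4≤4.
N = 7·3·9 = 189
Δ = 0!·6!·2!/9! = 1/252
Racah Σ t=0..0: t=0:+1/36 = 1/36
⇒ 3j(3 1 4; 0 0 0)² = 4/63, sgn +1
Racah Σ t=0..0: t=0:+1/120 = 1/120
⇒ 3j(3 1 4; -2 0 2)² = 1/21, sgn +1
4πI² = N·(3j₀)²·(3jₘ)² = 4/7
I = +1·√(0.571429/4π) = 0.21324362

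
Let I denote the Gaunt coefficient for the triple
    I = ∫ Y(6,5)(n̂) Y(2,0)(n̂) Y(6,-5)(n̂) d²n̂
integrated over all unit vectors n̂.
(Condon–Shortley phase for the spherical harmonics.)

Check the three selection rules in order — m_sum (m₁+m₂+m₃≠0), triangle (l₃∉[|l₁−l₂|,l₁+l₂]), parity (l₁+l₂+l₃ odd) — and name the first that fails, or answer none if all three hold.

Σmᵢ = 0  ✓
l₃∈[|l₁−l₂|,l₁+l₂]=[4,8], have l₃=6  ✓
Σlᵢ = 14 ⇒ even  ✓

none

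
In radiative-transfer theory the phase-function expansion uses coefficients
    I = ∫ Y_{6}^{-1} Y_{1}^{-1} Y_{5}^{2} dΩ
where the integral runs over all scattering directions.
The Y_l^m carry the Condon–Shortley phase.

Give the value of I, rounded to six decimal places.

-0.129207

Checks pass: Σm=0; 12 even; l₃=5∈[5,7].
(2·6+1)(2·1+1)(2·5+1) = 429
Δ: 2! 10! 0! / 13! → 1/858
sum: t=1:−1/14400 = -1/14400
3j²(6 1 5; 0 0 0) = Δ·Π!·Σ² = 6/143  (sign +1)
sum: t=0:+1/60480 = 1/60480
3j²(6 1 5; -1 -1 2) = Δ·Π!·Σ² = 5/429  (sign -1)
combine: 4πI² = 429·6/143·5/429 = 30/143
take √, sign -1: I = -0.12920749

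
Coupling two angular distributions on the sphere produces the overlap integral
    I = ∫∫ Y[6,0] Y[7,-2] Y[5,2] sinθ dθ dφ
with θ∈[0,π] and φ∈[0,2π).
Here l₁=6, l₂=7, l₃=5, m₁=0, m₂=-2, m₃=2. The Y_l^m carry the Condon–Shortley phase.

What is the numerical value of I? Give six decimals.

-0.056352

Rules hold: Σm=0, L=18 even, 1≤5≤13.
N = 13·15·11 = 2145
Δ = 8!·4!·6!/19! = 1/174594420
Racah Σ t=2..6: t=2:+1/4147200 t=3:−1/207360 t=4:+1/82944 t=5:−1/207360 t=6:+1/4147200 = 1/345600
⇒ 3j(6 7 5; 0 0 0)² = 420/46189, sgn -1
Racah Σ t=2..5: t=2:+1/1244160 t=3:−1/207360 t=4:+1/276480 t=5:−1/3110400 = -1/1382400
⇒ 3j(6 7 5; 0 -2 2)² = 189/92378, sgn +1
4πI² = N·(3j₀)²·(3jₘ)² = 595350/14919047
I = -1·√(0.0399054/4π) = -0.05635218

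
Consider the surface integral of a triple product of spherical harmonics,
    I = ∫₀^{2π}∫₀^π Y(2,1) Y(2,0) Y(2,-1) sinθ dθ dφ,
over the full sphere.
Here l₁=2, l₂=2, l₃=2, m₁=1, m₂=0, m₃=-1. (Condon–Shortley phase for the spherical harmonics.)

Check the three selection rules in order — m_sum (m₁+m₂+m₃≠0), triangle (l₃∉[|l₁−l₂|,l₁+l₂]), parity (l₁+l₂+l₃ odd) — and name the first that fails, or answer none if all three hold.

none

Σmᵢ = 0  ✓
l₃∈[|l₁−l₂|,l₁+l₂]=[0,4], have l₃=2  ✓
Σlᵢ = 6 ⇒ even  ✓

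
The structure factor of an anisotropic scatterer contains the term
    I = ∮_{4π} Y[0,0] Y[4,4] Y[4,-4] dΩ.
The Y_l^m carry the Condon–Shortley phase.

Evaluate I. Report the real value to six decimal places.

0.282095

m-sum 0 ✓  L=8 even ✓  4≤4≤4 ✓
Π(2lᵢ+1) = 1×9×9 = 81
triangle coeff Δ(0,4,4) = 1/9
Σ_t [0,0]: t=0:+1/576 = 1/576
(3j)²=1/9 [(0 4 4; 0 0 0)], sign=+1
Σ_t [0,0]: t=0:+1/40320 = 1/40320
(3j)²=1/9 [(0 4 4; 0 4 -4)], sign=+1
⇒ 4πI² = 1/1
I = (+1)√(1/1/(4π)) = 0.28209479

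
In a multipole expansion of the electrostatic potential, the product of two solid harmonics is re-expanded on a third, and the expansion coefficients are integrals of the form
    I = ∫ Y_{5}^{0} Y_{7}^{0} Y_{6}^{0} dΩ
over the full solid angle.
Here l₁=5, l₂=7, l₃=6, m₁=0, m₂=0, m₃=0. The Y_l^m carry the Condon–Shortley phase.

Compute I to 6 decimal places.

m-sum 0 ✓  L=18 even ✓  2≤6≤12 ✓
Π(2lᵢ+1) = 11×15×13 = 2145
triangle coeff Δ(5,7,6) = 1/174594420
Σ_t [1,5]: t=1:−1/4147200 t=2:+1/207360 t=3:−1/82944 t=4:+1/207360 t=5:−1/4147200 = -1/345600
(3j)²=420/46189 [(5 7 6; 0 0 0)], sign=-1
(m-triple is (0,0,0) — same symbol as above.)
⇒ 4πI² = 2646000/14919047
I = (+1)√(2646000/14919047/(4π)) = 0.11880082

0.118801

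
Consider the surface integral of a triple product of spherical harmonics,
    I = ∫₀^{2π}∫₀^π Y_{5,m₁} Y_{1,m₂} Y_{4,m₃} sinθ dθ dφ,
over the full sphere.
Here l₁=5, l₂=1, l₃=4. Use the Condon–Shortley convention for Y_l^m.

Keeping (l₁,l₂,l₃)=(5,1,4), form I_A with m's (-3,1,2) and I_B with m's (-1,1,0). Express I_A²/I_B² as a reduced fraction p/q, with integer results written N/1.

28/15

Shared (l₁,l₂,l₃)=(5,1,4): N and (l;000)² cancel in I_A²/I_B².
A: Δ = 2!·8!·0!/11! = 1/495; Racah Σ t=2..2: t=2:+1/2880 = 1/2880; ⇒ 3j(5 1 4; -3 1 2)² = 28/495, sgn +1
B: Δ = 2!·8!·0!/11! = 1/495; Racah Σ t=2..2: t=2:+1/1152 = 1/1152; ⇒ 3j(5 1 4; -1 1 0)² = 1/33, sgn +1
I_A²/I_B² = (28/495)/(1/33) = 28/15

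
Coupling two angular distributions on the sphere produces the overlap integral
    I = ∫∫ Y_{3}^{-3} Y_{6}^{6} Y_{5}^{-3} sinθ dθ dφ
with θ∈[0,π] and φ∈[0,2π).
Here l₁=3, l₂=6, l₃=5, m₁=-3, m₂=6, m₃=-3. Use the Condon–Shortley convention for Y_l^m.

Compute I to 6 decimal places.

-0.119512

Rules hold: Σm=0, L=14 even, 3≤5≤9.
N = 7·13·11 = 1001
Δ = 4!·2!·8!/15! = 1/675675
Racah Σ t=1..3: t=1:−1/8640 t=2:+1/2304 t=3:−1/8640 = 7/34560
⇒ 3j(3 6 5; 0 0 0)² = 7/429, sgn -1
Racah Σ t=4..4: t=4:+1/1935360 = 1/1935360
⇒ 3j(3 6 5; -3 6 -3)² = 1/91, sgn +1
4πI² = N·(3j₀)²·(3jₘ)² = 7/39
I = -1·√(0.179487/4π) = -0.11951207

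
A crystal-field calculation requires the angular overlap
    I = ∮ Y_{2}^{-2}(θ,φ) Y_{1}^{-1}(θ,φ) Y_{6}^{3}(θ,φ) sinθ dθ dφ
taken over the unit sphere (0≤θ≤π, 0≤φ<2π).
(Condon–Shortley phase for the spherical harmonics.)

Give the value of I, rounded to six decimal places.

0.000000

|2−1|≤6≤2+1 violated ⇒ I = 0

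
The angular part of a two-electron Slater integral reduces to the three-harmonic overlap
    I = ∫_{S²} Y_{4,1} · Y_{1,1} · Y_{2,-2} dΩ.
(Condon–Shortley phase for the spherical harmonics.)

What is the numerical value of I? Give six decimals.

0.000000

|4−1|≤2≤4+1 violated ⇒ I = 0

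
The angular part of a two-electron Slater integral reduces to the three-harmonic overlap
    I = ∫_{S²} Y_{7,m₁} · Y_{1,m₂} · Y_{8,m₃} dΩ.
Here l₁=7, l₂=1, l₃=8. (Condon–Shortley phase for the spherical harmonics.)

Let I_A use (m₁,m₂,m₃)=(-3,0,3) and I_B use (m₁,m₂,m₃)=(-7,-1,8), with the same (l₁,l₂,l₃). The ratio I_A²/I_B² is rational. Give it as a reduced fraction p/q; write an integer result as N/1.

Same 7,1,8: normalisation and zero-m 3j drop out of the ratio.
A: Δ: 0! 14! 2! / 17! → 1/2040; sum: t=0:+1/87091200 = 1/87091200; 3j²(7 1 8; -3 0 3) = Δ·Π!·Σ² = 11/408  (sign -1)
B: Δ: 0! 14! 2! / 17! → 1/2040; sum: t=0:+1/174356582400 = 1/174356582400; 3j²(7 1 8; -7 -1 8) = Δ·Π!·Σ² = 1/17  (sign +1)
I_A²/I_B² = (11/408)/(1/17) = 11/24

11/24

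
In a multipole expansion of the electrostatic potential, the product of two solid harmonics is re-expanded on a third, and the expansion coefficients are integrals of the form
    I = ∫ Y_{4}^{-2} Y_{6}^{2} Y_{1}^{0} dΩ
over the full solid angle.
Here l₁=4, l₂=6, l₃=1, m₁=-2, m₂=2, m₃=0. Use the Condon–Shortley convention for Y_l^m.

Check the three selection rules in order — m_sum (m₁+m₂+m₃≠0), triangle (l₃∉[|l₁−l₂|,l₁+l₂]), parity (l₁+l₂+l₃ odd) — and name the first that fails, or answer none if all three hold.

triangle

Σmᵢ = 0  ✓
l₃∈[|l₁−l₂|,l₁+l₂]=[2,10], have l₃=1  ✗
Σlᵢ = 11 ⇒ odd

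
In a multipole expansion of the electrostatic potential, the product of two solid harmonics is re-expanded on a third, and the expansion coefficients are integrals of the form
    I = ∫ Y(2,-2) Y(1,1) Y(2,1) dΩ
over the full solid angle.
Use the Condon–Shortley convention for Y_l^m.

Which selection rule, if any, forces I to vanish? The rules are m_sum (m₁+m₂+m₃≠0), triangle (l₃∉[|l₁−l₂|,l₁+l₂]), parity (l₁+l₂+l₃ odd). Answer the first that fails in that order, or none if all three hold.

azimuthal sum: -2 + 1 + 1 = 0  ✓
1 ≤ 2 ≤ 3 (triangle on l)  ✓
L = 2 + 1 + 2 = 5 (odd)  ✗

parity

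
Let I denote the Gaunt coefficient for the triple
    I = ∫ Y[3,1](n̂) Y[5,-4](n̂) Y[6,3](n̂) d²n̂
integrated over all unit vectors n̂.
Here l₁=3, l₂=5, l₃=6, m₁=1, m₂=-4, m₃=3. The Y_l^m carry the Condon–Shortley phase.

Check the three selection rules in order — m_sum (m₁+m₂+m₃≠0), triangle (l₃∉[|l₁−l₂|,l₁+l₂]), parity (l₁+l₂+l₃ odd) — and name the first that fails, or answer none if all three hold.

m₁+m₂+m₃ = 1 − 4 + 3 = 0  ✓
triangle: |3−5|=2 ≤ l₃=6 ≤ 3+5=8  ✓
parity: l₁+l₂+l₃ = 14 is even  ✓

none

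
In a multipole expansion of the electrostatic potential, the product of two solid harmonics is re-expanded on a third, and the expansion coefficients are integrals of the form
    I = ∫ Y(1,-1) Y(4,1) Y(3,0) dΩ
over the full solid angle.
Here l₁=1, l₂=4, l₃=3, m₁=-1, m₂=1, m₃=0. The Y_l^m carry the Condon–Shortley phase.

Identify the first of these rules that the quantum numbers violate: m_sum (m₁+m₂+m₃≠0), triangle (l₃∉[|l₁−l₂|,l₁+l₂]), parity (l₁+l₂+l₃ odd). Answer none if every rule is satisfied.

none

m₁+m₂+m₃ = -1 + 1 + 0 = 0  ✓
triangle: |1−4|=3 ≤ l₃=3 ≤ 1+4=5  ✓
parity: l₁+l₂+l₃ = 8 is even  ✓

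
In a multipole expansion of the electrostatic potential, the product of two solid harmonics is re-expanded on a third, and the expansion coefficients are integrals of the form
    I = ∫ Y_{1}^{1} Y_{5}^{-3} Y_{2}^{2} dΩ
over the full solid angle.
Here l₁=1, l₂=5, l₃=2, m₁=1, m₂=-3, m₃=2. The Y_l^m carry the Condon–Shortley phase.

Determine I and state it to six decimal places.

0.000000

triangle: need 4≤l₃≤6, have 2; I=0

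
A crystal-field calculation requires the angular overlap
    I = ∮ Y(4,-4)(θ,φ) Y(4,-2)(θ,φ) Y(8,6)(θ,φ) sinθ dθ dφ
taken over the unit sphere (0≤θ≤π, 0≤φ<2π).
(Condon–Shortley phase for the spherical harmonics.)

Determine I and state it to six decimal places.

0.183531

Checks pass: Σm=0; 16 even; l₃=8∈[0,8].
(2·4+1)(2·4+1)(2·8+1) = 1377
Δ: 0! 8! 8! / 17! → 1/218790
sum: t=0:+1/331776 = 1/331776
3j²(4 4 8; 0 0 0) = Δ·Π!·Σ² = 490/21879  (sign +1)
sum: t=0:+1/58060800 = 1/58060800
3j²(4 4 8; -4 -2 6) = Δ·Π!·Σ² = 7/510  (sign +1)
combine: 4πI² = 1377·490/21879·7/510 = 1029/2431
take √, sign +1: I = 0.18353136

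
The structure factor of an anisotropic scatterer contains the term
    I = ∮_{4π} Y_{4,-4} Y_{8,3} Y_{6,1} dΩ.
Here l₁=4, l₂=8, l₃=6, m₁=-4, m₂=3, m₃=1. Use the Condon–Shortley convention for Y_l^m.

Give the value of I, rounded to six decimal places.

0.141966

Checks pass: Σm=0; 18 even; l₃=6∈[4,12].
(2·4+1)(2·8+1)(2·6+1) = 1989
Δ: 6! 2! 10! / 19! → 1/23279256
sum: t=2:+1/1658880 t=3:−1/518400 t=4:+1/1658880 = -1/1382400
3j²(4 8 6; 0 0 0) = Δ·Π!·Σ² = 504/46189  (sign -1)
sum: t=6:+1/20736000 = 1/20736000
3j²(4 8 6; -4 3 1) = Δ·Π!·Σ² = 49/4199  (sign -1)
combine: 4πI² = 1989·504/46189·49/4199 = 222264/877591
take √, sign +1: I = 0.14196574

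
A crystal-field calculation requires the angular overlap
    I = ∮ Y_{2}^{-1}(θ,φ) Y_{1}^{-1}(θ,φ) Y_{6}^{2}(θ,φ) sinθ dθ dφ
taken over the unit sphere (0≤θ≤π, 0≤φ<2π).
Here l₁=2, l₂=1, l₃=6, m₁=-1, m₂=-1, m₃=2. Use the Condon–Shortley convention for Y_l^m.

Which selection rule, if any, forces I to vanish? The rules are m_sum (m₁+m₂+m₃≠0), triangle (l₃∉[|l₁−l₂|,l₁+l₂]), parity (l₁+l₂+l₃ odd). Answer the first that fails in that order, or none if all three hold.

triangle

azimuthal sum: -1 − 1 + 2 = 0  ✓
1 ≤ 6 ≤ 3 (triangle on l)  ✗
L = 2 + 1 + 6 = 9 (odd)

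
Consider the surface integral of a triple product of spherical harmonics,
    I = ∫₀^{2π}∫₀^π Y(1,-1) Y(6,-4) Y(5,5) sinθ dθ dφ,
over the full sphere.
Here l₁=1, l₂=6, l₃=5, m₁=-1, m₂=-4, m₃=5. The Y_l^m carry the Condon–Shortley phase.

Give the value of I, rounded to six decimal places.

Checks pass: Σm=0; 12 even; l₃=5∈[5,7].
(2·1+1)(2·6+1)(2·5+1) = 429
Δ: 2! 0! 10! / 13! → 1/858
sum: t=1:−1/14400 = -1/14400
3j²(1 6 5; 0 0 0) = Δ·Π!·Σ² = 6/143  (sign +1)
sum: t=2:+1/7257600 = 1/7257600
3j²(1 6 5; -1 -4 5) = Δ·Π!·Σ² = 1/858  (sign +1)
combine: 4πI² = 429·6/143·1/858 = 3/143
take √, sign +1: I = 0.04085899

0.040859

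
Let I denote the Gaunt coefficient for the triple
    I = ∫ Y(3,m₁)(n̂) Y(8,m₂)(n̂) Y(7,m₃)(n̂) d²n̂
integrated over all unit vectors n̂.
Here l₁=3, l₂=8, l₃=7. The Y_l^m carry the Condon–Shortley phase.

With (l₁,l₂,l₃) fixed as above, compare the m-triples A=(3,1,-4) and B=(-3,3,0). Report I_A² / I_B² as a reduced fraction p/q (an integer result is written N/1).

5/18

l's match ⇒ only the (l;m) 3-j factors differ between A and B.
A: triangle coeff Δ(3,8,7) = 1/5290740; Σ_t [0,0]: t=0:+1/104509440 = 1/104509440; (3j)²=275/50388 [(3 8 7; 3 1 -4)], sign=-1
B: triangle coeff Δ(3,8,7) = 1/5290740; Σ_t [4,4]: t=4:+1/29030400 = 1/29030400; (3j)²=165/8398 [(3 8 7; -3 3 0)], sign=-1
I_A²/I_B² = (275/50388)/(165/8398) = 5/18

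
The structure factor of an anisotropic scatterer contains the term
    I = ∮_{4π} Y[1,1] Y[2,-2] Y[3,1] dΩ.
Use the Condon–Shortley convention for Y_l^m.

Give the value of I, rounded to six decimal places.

-0.082589

Rules hold: Σm=0, L=6 even, 1≤3≤3.
N = 3·5·7 = 105
Δ = 0!·2!·4!/7! = 1/105
Racah Σ t=0..0: t=0:+1/4 = 1/4
⇒ 3j(1 2 3; 0 0 0)² = 3/35, sgn -1
Racah Σ t=0..0: t=0:+1/48 = 1/48
⇒ 3j(1 2 3; 1 -2 1)² = 1/105, sgn +1
4πI² = N·(3j₀)²·(3jₘ)² = 3/35
I = -1·√(0.0857143/4π) = -0.08258890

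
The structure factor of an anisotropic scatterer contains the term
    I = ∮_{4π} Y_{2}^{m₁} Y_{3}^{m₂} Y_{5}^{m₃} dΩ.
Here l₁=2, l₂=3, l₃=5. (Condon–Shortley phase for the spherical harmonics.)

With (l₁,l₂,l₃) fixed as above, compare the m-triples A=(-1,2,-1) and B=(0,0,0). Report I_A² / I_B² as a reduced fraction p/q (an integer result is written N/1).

Shared (l₁,l₂,l₃)=(2,3,5): N and (l;000)² cancel in I_A²/I_B².
A: Δ = 0!·4!·6!/11! = 1/2310; Racah Σ t=0..0: t=0:+1/720 = 1/720; ⇒ 3j(2 3 5; -1 2 -1)² = 4/385, sgn +1
B: Δ = 0!·4!·6!/11! = 1/2310; Racah Σ t=0..0: t=0:+1/144 = 1/144; ⇒ 3j(2 3 5; 0 0 0)² = 10/231, sgn -1
I_A²/I_B² = (4/385)/(10/231) = 6/25

6/25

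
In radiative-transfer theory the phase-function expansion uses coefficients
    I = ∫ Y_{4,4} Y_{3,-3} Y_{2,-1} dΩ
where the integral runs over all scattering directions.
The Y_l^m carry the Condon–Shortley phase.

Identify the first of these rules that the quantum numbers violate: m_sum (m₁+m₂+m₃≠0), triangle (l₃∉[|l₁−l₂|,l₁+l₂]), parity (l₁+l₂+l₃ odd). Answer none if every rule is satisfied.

parity

Σmᵢ = 0  ✓
l₃∈[|l₁−l₂|,l₁+l₂]=[1,7], have l₃=2  ✓
Σlᵢ = 9 ⇒ odd  ✗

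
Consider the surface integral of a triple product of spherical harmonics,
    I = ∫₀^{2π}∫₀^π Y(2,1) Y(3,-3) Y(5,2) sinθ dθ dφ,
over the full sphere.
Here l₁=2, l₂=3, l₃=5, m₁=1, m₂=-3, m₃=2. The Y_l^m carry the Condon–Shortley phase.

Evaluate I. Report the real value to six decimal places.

0.063396

m-sum 0 ✓  L=10 even ✓  1≤5≤5 ✓
Π(2lᵢ+1) = 5×7×11 = 385
triangle coeff Δ(2,3,5) = 1/2310
Σ_t [0,0]: t=0:+1/144 = 1/144
(3j)²=10/231 [(2 3 5; 0 0 0)], sign=-1
Σ_t [0,0]: t=0:+1/4320 = 1/4320
(3j)²=1/330 [(2 3 5; 1 -3 2)], sign=-1
⇒ 4πI² = 5/99
I = (+1)√(5/99/(4π)) = 0.06339609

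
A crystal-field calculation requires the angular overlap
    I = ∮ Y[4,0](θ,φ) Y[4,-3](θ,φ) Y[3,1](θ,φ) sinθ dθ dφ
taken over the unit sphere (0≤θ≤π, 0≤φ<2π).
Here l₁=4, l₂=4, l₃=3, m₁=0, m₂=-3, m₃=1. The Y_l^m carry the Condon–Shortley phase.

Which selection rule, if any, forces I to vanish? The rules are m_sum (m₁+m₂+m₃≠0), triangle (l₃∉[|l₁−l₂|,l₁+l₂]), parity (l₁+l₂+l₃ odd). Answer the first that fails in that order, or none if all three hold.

m_sum

azimuthal sum: 0 − 3 + 1 = -2  ✗
0 ≤ 3 ≤ 8 (triangle on l)
L = 4 + 4 + 3 = 11 (odd)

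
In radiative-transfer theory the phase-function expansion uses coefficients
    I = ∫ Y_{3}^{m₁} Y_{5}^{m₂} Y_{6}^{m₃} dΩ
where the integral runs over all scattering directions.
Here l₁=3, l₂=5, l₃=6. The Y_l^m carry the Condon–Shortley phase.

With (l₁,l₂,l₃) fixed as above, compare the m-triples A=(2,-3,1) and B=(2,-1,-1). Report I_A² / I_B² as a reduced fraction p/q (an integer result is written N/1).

Same 3,5,6: normalisation and zero-m 3j drop out of the ratio.
A: Δ: 2! 4! 8! / 15! → 1/675675; sum: t=0:+1/17280 t=1:−1/120960 = 1/20160; 3j²(3 5 6; 2 -3 1) = Δ·Π!·Σ² = 64/3003  (sign -1)
B: Δ: 2! 4! 8! / 15! → 1/675675; sum: t=0:+1/6912 t=1:−1/17280 = 1/11520; 3j²(3 5 6; 2 -1 -1) = Δ·Π!·Σ² = 2/143  (sign -1)
I_A²/I_B² = (64/3003)/(2/143) = 32/21

32/21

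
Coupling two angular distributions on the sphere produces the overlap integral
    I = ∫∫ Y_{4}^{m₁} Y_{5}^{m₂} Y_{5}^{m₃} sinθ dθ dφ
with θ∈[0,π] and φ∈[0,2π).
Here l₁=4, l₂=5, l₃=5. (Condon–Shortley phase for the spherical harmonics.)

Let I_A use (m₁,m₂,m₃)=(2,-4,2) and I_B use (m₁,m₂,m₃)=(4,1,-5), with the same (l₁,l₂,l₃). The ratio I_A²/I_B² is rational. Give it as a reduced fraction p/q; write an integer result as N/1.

Shared (l₁,l₂,l₃)=(4,5,5): N and (l;000)² cancel in I_A²/I_B².
A: Δ = 4!·4!·6!/15! = 1/3153150; Racah Σ t=0..1: t=0:+1/11520 t=1:−1/25920 = 1/20736; ⇒ 3j(4 5 5; 2 -4 2)² = 5/429, sgn -1
B: Δ = 4!·4!·6!/15! = 1/3153150; Racah Σ t=0..0: t=0:+1/414720 = 1/414720; ⇒ 3j(4 5 5; 4 1 -5)² = 2/429, sgn +1
I_A²/I_B² = (5/429)/(2/429) = 5/2

5/2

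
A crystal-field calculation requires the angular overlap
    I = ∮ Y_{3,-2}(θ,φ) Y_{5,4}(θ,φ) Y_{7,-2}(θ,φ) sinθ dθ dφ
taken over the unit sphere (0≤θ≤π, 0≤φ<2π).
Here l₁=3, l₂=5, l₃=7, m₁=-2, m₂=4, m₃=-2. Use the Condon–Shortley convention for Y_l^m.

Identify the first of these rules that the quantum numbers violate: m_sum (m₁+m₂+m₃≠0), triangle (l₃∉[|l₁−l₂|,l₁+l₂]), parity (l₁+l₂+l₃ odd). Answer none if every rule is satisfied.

parity

azimuthal sum: -2 + 4 − 2 = 0  ✓
2 ≤ 7 ≤ 8 (triangle on l)  ✓
L = 3 + 5 + 7 = 15 (odd)  ✗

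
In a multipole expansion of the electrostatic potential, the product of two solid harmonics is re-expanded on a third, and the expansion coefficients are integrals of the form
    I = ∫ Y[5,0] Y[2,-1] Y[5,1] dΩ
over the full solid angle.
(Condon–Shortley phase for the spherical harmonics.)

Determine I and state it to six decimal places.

-0.036166

m-sum 0 ✓  L=12 even ✓  3≤5≤7 ✓
Π(2lᵢ+1) = 11×5×11 = 605
triangle coeff Δ(5,2,5) = 1/38610
Σ_t [0,2]: t=0:+1/2880 t=1:−1/576 t=2:+1/2880 = -1/960
(3j)²=10/429 [(5 2 5; 0 0 0)], sign=+1
Σ_t [0,1]: t=0:+1/1440 t=1:−1/1152 = -1/5760
(3j)²=1/858 [(5 2 5; 0 -1 1)], sign=-1
⇒ 4πI² = 25/1521
I = (-1)√(25/1521/(4π)) = -0.03616600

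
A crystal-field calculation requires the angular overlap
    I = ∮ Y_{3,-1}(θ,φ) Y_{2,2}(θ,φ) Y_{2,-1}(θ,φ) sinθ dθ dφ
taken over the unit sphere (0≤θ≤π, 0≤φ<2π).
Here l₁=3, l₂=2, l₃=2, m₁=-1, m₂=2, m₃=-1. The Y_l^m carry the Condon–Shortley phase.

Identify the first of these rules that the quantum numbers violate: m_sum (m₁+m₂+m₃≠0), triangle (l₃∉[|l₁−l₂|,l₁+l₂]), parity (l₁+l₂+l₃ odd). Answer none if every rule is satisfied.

parity

azimuthal sum: -1 + 2 − 1 = 0  ✓
1 ≤ 2 ≤ 5 (triangle on l)  ✓
L = 3 + 2 + 2 = 7 (odd)  ✗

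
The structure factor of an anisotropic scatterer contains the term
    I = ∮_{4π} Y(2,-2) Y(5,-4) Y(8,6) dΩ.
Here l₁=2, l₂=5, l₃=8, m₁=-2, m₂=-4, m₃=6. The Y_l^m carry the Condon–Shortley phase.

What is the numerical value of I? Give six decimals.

l₃=8 ∉ [3,7] — triangle fails ⇒ I = 0

0.000000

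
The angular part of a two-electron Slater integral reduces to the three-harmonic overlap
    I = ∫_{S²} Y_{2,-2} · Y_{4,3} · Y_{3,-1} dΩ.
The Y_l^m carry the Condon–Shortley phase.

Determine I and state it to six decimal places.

Σlᵢ=9 odd — θ-integrand is odd under cosθ→−cosθ; I=0

0.000000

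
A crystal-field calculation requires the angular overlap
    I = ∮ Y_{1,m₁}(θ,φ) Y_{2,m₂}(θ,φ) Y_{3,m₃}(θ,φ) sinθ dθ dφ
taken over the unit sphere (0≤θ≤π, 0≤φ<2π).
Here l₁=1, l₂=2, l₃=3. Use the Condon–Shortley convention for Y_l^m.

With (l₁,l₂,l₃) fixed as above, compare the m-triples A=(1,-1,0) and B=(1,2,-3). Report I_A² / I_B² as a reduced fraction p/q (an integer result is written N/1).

l's match ⇒ only the (l;m) 3-j factors differ between A and B.
A: triangle coeff Δ(1,2,3) = 1/105; Σ_t [0,0]: t=0:+1/12 = 1/12; (3j)²=1/35 [(1 2 3; 1 -1 0)], sign=-1
B: triangle coeff Δ(1,2,3) = 1/105; Σ_t [0,0]: t=0:+1/48 = 1/48; (3j)²=1/7 [(1 2 3; 1 2 -3)], sign=+1
I_A²/I_B² = (1/35)/(1/7) = 1/5

1/5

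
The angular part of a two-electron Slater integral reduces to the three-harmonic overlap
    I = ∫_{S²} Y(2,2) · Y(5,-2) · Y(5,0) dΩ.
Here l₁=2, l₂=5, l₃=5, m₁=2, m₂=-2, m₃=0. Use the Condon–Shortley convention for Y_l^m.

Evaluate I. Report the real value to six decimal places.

-0.191372

m-sum 0 ✓  L=12 even ✓  3≤5≤7 ✓
Π(2lᵢ+1) = 5×11×11 = 605
triangle coeff Δ(2,5,5) = 1/38610
Σ_t [0,2]: t=0:+1/2880 t=1:−1/576 t=2:+1/2880 = -1/960
(3j)²=10/429 [(2 5 5; 0 0 0)], sign=+1
Σ_t [0,0]: t=0:+1/2880 = 1/2880
(3j)²=14/429 [(2 5 5; 2 -2 0)], sign=-1
⇒ 4πI² = 700/1521
I = (-1)√(700/1521/(4π)) = -0.19137248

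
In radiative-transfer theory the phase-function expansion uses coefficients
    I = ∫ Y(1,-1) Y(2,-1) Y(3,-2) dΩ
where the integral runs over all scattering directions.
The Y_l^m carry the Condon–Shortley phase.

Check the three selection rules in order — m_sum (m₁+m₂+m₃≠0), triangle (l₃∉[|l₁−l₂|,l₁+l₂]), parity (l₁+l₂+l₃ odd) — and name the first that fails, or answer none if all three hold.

m₁+m₂+m₃ = -1 − 1 − 2 = -4  ✗
triangle: |1−2|=1 ≤ l₃=3 ≤ 1+2=3
parity: l₁+l₂+l₃ = 6 is even

m_sum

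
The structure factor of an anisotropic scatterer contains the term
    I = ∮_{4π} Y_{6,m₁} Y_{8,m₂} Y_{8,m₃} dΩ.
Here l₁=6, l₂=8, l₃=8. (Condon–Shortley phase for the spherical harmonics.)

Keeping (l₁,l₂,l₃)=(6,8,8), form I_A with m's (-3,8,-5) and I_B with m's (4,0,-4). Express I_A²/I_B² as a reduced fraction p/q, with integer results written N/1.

676/33

l's match ⇒ only the (l;m) 3-j factors differ between A and B.
A: triangle coeff Δ(6,8,8) = 1/13742520792; Σ_t [6,6]: t=6:+1/94058496000 = 1/94058496000; (3j)²=104/7429 [(6 8 8; -3 8 -5)], sign=-1
B: triangle coeff Δ(6,8,8) = 1/13742520792; Σ_t [0,2]: t=0:+1/2786918400 t=1:−1/435456000 t=2:+1/597196800 = -11/41803776000; (3j)²=66/96577 [(6 8 8; 4 0 -4)], sign=-1
I_A²/I_B² = (104/7429)/(66/96577) = 676/33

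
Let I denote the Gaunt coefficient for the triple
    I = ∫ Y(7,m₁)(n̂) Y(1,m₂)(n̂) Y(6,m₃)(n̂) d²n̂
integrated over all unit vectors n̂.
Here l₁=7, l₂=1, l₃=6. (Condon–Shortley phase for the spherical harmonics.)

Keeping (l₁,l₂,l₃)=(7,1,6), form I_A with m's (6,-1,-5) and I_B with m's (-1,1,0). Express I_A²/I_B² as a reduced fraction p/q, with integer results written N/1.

Same 7,1,6: normalisation and zero-m 3j drop out of the ratio.
A: Δ: 2! 12! 0! / 15! → 1/1365; sum: t=0:+1/79833600 = 1/79833600; 3j²(7 1 6; 6 -1 -5) = Δ·Π!·Σ² = 2/35  (sign -1)
B: Δ: 2! 12! 0! / 15! → 1/1365; sum: t=2:+1/1036800 = 1/1036800; 3j²(7 1 6; -1 1 0) = Δ·Π!·Σ² = 4/195  (sign +1)
I_A²/I_B² = (2/35)/(4/195) = 39/14

39/14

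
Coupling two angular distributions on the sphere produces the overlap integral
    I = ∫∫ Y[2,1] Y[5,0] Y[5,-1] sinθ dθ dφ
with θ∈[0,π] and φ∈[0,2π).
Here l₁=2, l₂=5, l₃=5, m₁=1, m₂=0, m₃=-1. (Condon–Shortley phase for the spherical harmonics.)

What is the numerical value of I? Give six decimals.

-0.036166

Rules hold: Σm=0, L=12 even, 3≤5≤7.
N = 5·11·11 = 605
Δ = 2!·2!·8!/13! = 1/38610
Racah Σ t=0..2: t=0:+1/2880 t=1:−1/576 t=2:+1/2880 = -1/960
⇒ 3j(2 5 5; 0 0 0)² = 10/429, sgn +1
Racah Σ t=0..1: t=0:+1/1440 t=1:−1/1152 = -1/5760
⇒ 3j(2 5 5; 1 0 -1)² = 1/858, sgn -1
4πI² = N·(3j₀)²·(3jₘ)² = 25/1521
I = -1·√(0.0164366/4π) = -0.03616600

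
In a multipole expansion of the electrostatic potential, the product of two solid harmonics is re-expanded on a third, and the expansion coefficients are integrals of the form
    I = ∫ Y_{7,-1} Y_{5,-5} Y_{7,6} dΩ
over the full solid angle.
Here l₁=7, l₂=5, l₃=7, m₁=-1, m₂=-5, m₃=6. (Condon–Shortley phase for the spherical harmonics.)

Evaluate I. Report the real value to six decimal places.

Σlᵢ=19 odd — θ-integrand is odd under cosθ→−cosθ; I=0

0.000000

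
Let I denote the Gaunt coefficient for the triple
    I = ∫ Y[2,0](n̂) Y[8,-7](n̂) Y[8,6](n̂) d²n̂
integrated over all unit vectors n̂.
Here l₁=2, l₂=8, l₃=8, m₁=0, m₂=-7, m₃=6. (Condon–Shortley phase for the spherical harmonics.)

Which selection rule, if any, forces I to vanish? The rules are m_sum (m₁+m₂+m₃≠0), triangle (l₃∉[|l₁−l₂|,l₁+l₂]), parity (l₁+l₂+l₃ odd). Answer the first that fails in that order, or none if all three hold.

Σmᵢ = -1  ✗
l₃∈[|l₁−l₂|,l₁+l₂]=[6,10], have l₃=8
Σlᵢ = 18 ⇒ even

m_sum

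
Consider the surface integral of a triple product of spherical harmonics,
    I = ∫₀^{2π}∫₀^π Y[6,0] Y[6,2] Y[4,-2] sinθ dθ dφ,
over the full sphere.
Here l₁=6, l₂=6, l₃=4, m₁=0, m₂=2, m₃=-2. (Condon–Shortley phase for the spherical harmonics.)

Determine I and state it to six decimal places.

-0.107540

Checks pass: Σm=0; 16 even; l₃=4∈[0,12].
(2·6+1)(2·6+1)(2·4+1) = 1521
Δ: 8! 4! 4! / 17! → 1/15315300
sum: t=2:+1/829440 t=3:−1/25920 t=4:+1/9216 t=5:−1/25920 t=6:+1/829440 = 7/207360
3j²(6 6 4; 0 0 0) = Δ·Π!·Σ² = 28/2431  (sign +1)
sum: t=4:+1/55296 t=5:−1/25920 t=6:+1/138240 = -11/829440
3j²(6 6 4; 0 2 -2) = Δ·Π!·Σ² = 11/1326  (sign -1)
combine: 4πI² = 1521·28/2431·11/1326 = 42/289
take √, sign -1: I = -0.10754019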